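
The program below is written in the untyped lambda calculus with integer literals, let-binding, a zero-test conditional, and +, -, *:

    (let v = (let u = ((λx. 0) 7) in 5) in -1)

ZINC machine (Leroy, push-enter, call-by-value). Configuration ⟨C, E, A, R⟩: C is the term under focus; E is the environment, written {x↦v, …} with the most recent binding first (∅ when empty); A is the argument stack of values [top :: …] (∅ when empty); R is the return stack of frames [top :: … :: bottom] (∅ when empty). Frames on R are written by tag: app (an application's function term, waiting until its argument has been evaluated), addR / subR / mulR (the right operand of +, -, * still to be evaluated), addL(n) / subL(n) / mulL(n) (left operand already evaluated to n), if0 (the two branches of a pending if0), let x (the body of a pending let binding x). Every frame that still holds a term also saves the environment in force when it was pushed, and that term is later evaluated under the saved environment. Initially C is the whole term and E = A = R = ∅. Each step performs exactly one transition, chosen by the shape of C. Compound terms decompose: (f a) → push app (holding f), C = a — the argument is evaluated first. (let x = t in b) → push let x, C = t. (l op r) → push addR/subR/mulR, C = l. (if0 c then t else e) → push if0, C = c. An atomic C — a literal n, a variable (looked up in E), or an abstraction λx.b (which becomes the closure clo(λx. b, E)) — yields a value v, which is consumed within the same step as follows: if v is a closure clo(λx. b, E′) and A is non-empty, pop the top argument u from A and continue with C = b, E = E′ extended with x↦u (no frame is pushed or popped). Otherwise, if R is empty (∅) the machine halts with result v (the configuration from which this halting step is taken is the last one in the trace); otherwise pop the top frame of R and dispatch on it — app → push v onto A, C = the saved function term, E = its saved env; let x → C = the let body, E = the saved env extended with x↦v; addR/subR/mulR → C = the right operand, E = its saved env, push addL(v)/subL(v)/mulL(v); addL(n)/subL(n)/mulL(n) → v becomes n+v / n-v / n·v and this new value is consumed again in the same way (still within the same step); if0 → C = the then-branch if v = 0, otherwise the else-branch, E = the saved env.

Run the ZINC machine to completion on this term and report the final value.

[0] <C=(let v = (let u = ((λx. 0) 7) in 5) in -1), E=∅, A=∅, R=∅>
[1] <C=(let u = ((λx. 0) 7) in 5), E=∅, A=∅, R=[let v]>
[2] <C=((λx. 0) 7), E=∅, A=∅, R=[let u :: let v]>
[3] <C=7, E=∅, A=∅, R=[app :: let u :: let v]>
[4] <C=(λx. 0), E=∅, A=[7], R=[let u :: let v]>
[5] <C=0, E={x↦7}, A=∅, R=[let u :: let v]>
[6] <C=5, E={u↦0}, A=∅, R=[let v]>
[7] <C=-1, E={v↦5}, A=∅, R=∅>
→ final value -1

Answer: -1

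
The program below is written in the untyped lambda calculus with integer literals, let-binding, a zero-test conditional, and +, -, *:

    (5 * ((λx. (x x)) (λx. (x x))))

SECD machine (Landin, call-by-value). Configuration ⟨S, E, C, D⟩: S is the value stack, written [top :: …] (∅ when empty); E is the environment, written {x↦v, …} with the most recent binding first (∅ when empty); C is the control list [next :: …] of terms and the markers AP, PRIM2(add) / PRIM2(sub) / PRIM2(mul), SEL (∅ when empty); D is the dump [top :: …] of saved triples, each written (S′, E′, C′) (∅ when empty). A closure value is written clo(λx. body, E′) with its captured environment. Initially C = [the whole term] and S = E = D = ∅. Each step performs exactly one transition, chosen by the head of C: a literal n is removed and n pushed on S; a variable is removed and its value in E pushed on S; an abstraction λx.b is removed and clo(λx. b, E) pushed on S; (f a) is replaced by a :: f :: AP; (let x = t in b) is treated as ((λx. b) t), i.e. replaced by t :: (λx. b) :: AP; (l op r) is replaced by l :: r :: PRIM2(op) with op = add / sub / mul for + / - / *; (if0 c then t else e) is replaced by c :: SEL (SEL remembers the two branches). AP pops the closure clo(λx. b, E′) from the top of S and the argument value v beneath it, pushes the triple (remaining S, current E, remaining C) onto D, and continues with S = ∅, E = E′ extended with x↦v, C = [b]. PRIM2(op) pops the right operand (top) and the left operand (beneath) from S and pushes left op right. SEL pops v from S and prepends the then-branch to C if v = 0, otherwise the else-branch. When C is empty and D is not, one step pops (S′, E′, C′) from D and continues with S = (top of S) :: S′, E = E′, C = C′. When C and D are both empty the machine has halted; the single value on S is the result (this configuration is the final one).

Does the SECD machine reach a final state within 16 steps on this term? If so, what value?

0. [S=∅ | E=∅ | C=[(5 * ((λx. (x x)) (λx. (x x))))] | D=∅]
1. [S=∅ | E=∅ | C=[5 :: ((λx. (x x)) (λx. (x x))) :: PRIM2(mul)] | D=∅]
2. [S=[5] | E=∅ | C=[((λx. (x x)) (λx. (x x))) :: PRIM2(mul)] | D=∅]
3. [S=[5] | E=∅ | C=[(λx. (x x)) :: (λx. (x x)) :: AP :: PRIM2(mul)] | D=∅]
4. [S=[clo(λx. (x x), ∅) :: 5] | E=∅ | C=[(λx. (x x)) :: AP :: PRIM2(mul)] | D=∅]
5. [S=[clo(λx. (x x), ∅) :: clo(λx. (x x), ∅) :: 5] | E=∅ | C=[AP :: PRIM2(mul)] | D=∅]
6. [S=∅ | E={x↦clo(λx. (x x), ∅)} | C=[(x x)] | D=[([5], ∅, [PRIM2(mul)])]]
7. [S=∅ | E={x↦clo(λx. (x x), ∅)} | C=[x :: x :: AP] | D=[([5], ∅, [PRIM2(mul)])]]
8. [S=[clo(λx. (x x), ∅)] | E={x↦clo(λx. (x x), ∅)} | C=[x :: AP] | D=[([5], ∅, [PRIM2(mul)])]]
9. [S=[clo(λx. (x x), ∅) :: clo(λx. (x x), ∅)] | E={x↦clo(λx. (x x), ∅)} | C=[AP] | D=[([5], ∅, [PRIM2(mul)])]]
10. [S=∅ | E={x↦clo(λx. (x x), ∅)} | C=[(x x)] | D=[(∅, {x↦clo(λx. (x x), ∅)}, ∅) :: ([5], ∅, [PRIM2(mul)])]]
11. [S=∅ | E={x↦clo(λx. (x x), ∅)} | C=[x :: x :: AP] | D=[(∅, {x↦clo(λx. (x x), ∅)}, ∅) :: ([5], ∅, [PRIM2(mul)])]]
12. [S=[clo(λx. (x x), ∅)] | E={x↦clo(λx. (x x), ∅)} | C=[x :: AP] | D=[(∅, {x↦clo(λx. (x x), ∅)}, ∅) :: ([5], ∅, [PRIM2(mul)])]]
13. [S=[clo(λx. (x x), ∅) :: clo(λx. (x x), ∅)] | E={x↦clo(λx. (x x), ∅)} | C=[AP] | D=[(∅, {x↦clo(λx. (x x), ∅)}, ∅) :: ([5], ∅, [PRIM2(mul)])]]
14. [S=∅ | E={x↦clo(λx. (x x), ∅)} | C=[(x x)] | D=[(∅, {x↦clo(λx. (x x), ∅)}, ∅) :: (∅, {x↦clo(λx. (x x), ∅)}, ∅) :: ([5], ∅, [PRIM2(mul)])]]
15. [S=∅ | E={x↦clo(λx. (x x), ∅)} | C=[x :: x :: AP] | D=[(∅, {x↦clo(λx. (x x), ∅)}, ∅) :: (∅, {x↦clo(λx. (x x), ∅)}, ∅) :: ([5], ∅, [PRIM2(mul)])]]
16. [S=[clo(λx. (x x), ∅)] | E={x↦clo(λx. (x x), ∅)} | C=[x :: AP] | D=[(∅, {x↦clo(λx. (x x), ∅)}, ∅) :: (∅, {x↦clo(λx. (x x), ∅)}, ∅) :: ([5], ∅, [PRIM2(mul)])]]
→ 16 transitions taken and the configuration is still not final: no result within 16 steps

Answer: DIVERGES (no final state within 16 steps)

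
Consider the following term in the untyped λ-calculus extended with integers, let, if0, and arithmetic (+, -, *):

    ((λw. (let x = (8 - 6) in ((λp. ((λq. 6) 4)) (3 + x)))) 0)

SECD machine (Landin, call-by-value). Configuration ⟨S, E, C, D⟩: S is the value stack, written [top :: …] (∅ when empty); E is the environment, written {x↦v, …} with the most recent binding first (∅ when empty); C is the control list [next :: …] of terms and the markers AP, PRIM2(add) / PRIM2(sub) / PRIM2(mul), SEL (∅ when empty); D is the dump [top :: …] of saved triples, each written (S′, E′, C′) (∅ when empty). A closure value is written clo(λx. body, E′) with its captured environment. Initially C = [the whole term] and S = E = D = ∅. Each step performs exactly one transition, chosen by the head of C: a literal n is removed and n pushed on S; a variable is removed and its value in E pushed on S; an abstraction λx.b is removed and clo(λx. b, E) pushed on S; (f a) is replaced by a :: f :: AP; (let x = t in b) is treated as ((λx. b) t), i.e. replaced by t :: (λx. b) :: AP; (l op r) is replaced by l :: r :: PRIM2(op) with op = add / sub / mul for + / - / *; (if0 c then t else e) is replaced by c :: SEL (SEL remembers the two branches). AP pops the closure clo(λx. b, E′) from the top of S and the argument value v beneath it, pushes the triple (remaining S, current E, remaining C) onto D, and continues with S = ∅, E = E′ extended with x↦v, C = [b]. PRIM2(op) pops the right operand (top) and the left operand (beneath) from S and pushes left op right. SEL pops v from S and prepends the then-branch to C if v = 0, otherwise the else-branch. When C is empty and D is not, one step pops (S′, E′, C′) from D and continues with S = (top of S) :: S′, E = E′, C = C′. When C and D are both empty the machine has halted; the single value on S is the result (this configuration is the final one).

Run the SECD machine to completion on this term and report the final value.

Answer: 6

Machine steps:
0. ⟨S=∅; E=∅; C=[((λw. (let x = (8 - 6) in ((λp. ((λq. 6) 4)) (3 + x)))) 0)]; D=∅⟩
1. ⟨S=∅; E=∅; C=[0 :: (λw. (let x = (8 - 6) in ((λp. ((λq. 6) 4)) (3 + x)))) :: AP]; D=∅⟩
2. ⟨S=[0]; E=∅; C=[(λw. (let x = (8 - 6) in ((λp. ((λq. 6) 4)) (3 + x)))) :: AP]; D=∅⟩
3. ⟨S=[clo(λw. (let x = (8 - 6) in ((λp. ((λq. 6) 4)) (3 + x))), ∅) :: 0]; E=∅; C=[AP]; D=∅⟩
4. ⟨S=∅; E={w↦0}; C=[(let x = (8 - 6) in ((λp. ((λq. 6) 4)) (3 + x)))]; D=[(∅, ∅, ∅)]⟩
5. ⟨S=∅; E={w↦0}; C=[(8 - 6) :: (λx. ((λp. ((λq. 6) 4)) (3 + x))) :: AP]; D=[(∅, ∅, ∅)]⟩
6. ⟨S=∅; E={w↦0}; C=[8 :: 6 :: PRIM2(sub) :: (λx. ((λp. ((λq. 6) 4)) (3 + x))) :: AP]; D=[(∅, ∅, ∅)]⟩
7. ⟨S=[8]; E={w↦0}; C=[6 :: PRIM2(sub) :: (λx. ((λp. ((λq. 6) 4)) (3 + x))) :: AP]; D=[(∅, ∅, ∅)]⟩
8. ⟨S=[6 :: 8]; E={w↦0}; C=[PRIM2(sub) :: (λx. ((λp. ((λq. 6) 4)) (3 + x))) :: AP]; D=[(∅, ∅, ∅)]⟩
9. ⟨S=[2]; E={w↦0}; C=[(λx. ((λp. ((λq. 6) 4)) (3 + x))) :: AP]; D=[(∅, ∅, ∅)]⟩
10. ⟨S=[clo(λx. ((λp. ((λq. 6) 4)) (3 + x)), {w↦0}) :: 2]; E={w↦0}; C=[AP]; D=[(∅, ∅, ∅)]⟩
11. ⟨S=∅; E={x↦2, w↦0}; C=[((λp. ((λq. 6) 4)) (3 + x))]; D=[(∅, {w↦0}, ∅) :: (∅, ∅, ∅)]⟩
12. ⟨S=∅; E={x↦2, w↦0}; C=[(3 + x) :: (λp. ((λq. 6) 4)) :: AP]; D=[(∅, {w↦0}, ∅) :: (∅, ∅, ∅)]⟩
13. ⟨S=∅; E={x↦2, w↦0}; C=[3 :: x :: PRIM2(add) :: (λp. ((λq. 6) 4)) :: AP]; D=[(∅, {w↦0}, ∅) :: (∅, ∅, ∅)]⟩
14. ⟨S=[3]; E={x↦2, w↦0}; C=[x :: PRIM2(add) :: (λp. ((λq. 6) 4)) :: AP]; D=[(∅, {w↦0}, ∅) :: (∅, ∅, ∅)]⟩
15. ⟨S=[2 :: 3]; E={x↦2, w↦0}; C=[PRIM2(add) :: (λp. ((λq. 6) 4)) :: AP]; D=[(∅, {w↦0}, ∅) :: (∅, ∅, ∅)]⟩
16. ⟨S=[5]; E={x↦2, w↦0}; C=[(λp. ((λq. 6) 4)) :: AP]; D=[(∅, {w↦0}, ∅) :: (∅, ∅, ∅)]⟩
17. ⟨S=[clo(λp. ((λq. 6) 4), {x↦2, w↦0}) :: 5]; E={x↦2, w↦0}; C=[AP]; D=[(∅, {w↦0}, ∅) :: (∅, ∅, ∅)]⟩
18. ⟨S=∅; E={p↦5, x↦2, w↦0}; C=[((λq. 6) 4)]; D=[(∅, {x↦2, w↦0}, ∅) :: (∅, {w↦0}, ∅) :: (∅, ∅, ∅)]⟩
19. ⟨S=∅; E={p↦5, x↦2, w↦0}; C=[4 :: (λq. 6) :: AP]; D=[(∅, {x↦2, w↦0}, ∅) :: (∅, {w↦0}, ∅) :: (∅, ∅, ∅)]⟩
20. ⟨S=[4]; E={p↦5, x↦2, w↦0}; C=[(λq. 6) :: AP]; D=[(∅, {x↦2, w↦0}, ∅) :: (∅, {w↦0}, ∅) :: (∅, ∅, ∅)]⟩
21. ⟨S=[clo(λq. 6, {p↦5, x↦2, w↦0}) :: 4]; E={p↦5, x↦2, w↦0}; C=[AP]; D=[(∅, {x↦2, w↦0}, ∅) :: (∅, {w↦0}, ∅) :: (∅, ∅, ∅)]⟩
22. ⟨S=∅; E={q↦4, p↦5, x↦2, w↦0}; C=[6]; D=[(∅, {p↦5, x↦2, w↦0}, ∅) :: (∅, {x↦2, w↦0}, ∅) :: (∅, {w↦0}, ∅) :: (∅, ∅, ∅)]⟩
23. ⟨S=[6]; E={q↦4, p↦5, x↦2, w↦0}; C=∅; D=[(∅, {p↦5, x↦2, w↦0}, ∅) :: (∅, {x↦2, w↦0}, ∅) :: (∅, {w↦0}, ∅) :: (∅, ∅, ∅)]⟩
24. ⟨S=[6]; E={p↦5, x↦2, w↦0}; C=∅; D=[(∅, {x↦2, w↦0}, ∅) :: (∅, {w↦0}, ∅) :: (∅, ∅, ∅)]⟩
25. ⟨S=[6]; E={x↦2, w↦0}; C=∅; D=[(∅, {w↦0}, ∅) :: (∅, ∅, ∅)]⟩
26. ⟨S=[6]; E={w↦0}; C=∅; D=[(∅, ∅, ∅)]⟩
27. ⟨S=[6]; E=∅; C=∅; D=∅⟩
→ final value 6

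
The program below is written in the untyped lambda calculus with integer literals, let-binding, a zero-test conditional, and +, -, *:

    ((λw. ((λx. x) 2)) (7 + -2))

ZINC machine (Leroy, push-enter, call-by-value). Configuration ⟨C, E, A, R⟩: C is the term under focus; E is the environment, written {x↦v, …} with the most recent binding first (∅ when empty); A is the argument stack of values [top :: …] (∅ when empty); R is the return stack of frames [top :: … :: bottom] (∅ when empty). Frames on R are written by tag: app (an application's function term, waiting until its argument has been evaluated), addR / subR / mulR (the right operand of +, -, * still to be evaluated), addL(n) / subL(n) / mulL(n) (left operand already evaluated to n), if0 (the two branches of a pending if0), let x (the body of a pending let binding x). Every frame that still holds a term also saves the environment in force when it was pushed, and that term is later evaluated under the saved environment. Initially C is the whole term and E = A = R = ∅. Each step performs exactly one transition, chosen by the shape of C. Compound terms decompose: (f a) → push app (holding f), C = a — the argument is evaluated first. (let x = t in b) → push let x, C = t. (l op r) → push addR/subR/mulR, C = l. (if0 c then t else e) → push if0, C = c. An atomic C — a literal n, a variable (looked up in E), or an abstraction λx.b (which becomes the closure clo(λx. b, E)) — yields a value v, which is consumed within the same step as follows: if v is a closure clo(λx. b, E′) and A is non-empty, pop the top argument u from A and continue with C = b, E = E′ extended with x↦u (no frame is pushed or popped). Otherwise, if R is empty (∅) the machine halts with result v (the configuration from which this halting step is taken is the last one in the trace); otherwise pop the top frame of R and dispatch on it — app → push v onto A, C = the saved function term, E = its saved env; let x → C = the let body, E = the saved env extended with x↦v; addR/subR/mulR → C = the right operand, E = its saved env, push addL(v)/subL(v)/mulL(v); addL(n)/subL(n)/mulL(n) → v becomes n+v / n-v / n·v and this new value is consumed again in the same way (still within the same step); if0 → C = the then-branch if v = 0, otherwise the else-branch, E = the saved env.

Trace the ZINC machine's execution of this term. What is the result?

Answer: 2

Machine steps:
0. ⟨C=((λw. ((λx. x) 2)) (7 + -2)); E=∅; A=∅; R=∅⟩
1. ⟨C=(7 + -2); E=∅; A=∅; R=[app]⟩
2. ⟨C=7; E=∅; A=∅; R=[addR :: app]⟩
3. ⟨C=-2; E=∅; A=∅; R=[addL(7) :: app]⟩
4. ⟨C=(λw. ((λx. x) 2)); E=∅; A=[5]; R=∅⟩
5. ⟨C=((λx. x) 2); E={w↦5}; A=∅; R=∅⟩
6. ⟨C=2; E={w↦5}; A=∅; R=[app]⟩
7. ⟨C=(λx. x); E={w↦5}; A=[2]; R=∅⟩
8. ⟨C=x; E={x↦2, w↦5}; A=∅; R=∅⟩
→ final value 2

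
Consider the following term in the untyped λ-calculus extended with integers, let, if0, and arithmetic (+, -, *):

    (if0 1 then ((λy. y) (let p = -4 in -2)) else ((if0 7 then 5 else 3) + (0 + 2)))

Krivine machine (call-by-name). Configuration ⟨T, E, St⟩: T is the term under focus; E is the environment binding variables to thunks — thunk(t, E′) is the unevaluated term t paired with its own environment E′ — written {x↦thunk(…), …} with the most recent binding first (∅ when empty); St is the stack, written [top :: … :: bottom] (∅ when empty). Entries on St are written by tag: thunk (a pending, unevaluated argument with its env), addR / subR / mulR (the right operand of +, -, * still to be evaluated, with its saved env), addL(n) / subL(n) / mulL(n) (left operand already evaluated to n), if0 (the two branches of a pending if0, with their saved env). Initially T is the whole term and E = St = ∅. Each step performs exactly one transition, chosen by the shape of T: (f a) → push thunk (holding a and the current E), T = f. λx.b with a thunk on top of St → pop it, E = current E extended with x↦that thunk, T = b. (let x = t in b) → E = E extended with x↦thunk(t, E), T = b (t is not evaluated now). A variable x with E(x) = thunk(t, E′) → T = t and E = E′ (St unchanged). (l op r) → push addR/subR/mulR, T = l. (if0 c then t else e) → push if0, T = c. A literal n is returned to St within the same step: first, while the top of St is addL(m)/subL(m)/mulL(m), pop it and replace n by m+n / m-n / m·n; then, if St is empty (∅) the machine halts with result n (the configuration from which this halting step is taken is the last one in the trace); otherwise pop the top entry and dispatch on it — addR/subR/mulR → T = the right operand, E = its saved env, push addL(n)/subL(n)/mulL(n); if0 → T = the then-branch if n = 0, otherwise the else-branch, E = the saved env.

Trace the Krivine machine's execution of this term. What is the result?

step 0: [T=(if0 1 then ((λy. y) (let p = -4 in -2)) else ((if0 7 then 5 else 3) + (0 + 2))) | E=∅ | St=∅]
step 1: [T=1 | E=∅ | St=[if0]]
step 2: [T=((if0 7 then 5 else 3) + (0 + 2)) | E=∅ | St=∅]
step 3: [T=(if0 7 then 5 else 3) | E=∅ | St=[addR]]
step 4: [T=7 | E=∅ | St=[if0 :: addR]]
step 5: [T=3 | E=∅ | St=[addR]]
step 6: [T=(0 + 2) | E=∅ | St=[addL(3)]]
step 7: [T=0 | E=∅ | St=[addR :: addL(3)]]
step 8: [T=2 | E=∅ | St=[addL(0) :: addL(3)]]
→ final value 5

Answer: 5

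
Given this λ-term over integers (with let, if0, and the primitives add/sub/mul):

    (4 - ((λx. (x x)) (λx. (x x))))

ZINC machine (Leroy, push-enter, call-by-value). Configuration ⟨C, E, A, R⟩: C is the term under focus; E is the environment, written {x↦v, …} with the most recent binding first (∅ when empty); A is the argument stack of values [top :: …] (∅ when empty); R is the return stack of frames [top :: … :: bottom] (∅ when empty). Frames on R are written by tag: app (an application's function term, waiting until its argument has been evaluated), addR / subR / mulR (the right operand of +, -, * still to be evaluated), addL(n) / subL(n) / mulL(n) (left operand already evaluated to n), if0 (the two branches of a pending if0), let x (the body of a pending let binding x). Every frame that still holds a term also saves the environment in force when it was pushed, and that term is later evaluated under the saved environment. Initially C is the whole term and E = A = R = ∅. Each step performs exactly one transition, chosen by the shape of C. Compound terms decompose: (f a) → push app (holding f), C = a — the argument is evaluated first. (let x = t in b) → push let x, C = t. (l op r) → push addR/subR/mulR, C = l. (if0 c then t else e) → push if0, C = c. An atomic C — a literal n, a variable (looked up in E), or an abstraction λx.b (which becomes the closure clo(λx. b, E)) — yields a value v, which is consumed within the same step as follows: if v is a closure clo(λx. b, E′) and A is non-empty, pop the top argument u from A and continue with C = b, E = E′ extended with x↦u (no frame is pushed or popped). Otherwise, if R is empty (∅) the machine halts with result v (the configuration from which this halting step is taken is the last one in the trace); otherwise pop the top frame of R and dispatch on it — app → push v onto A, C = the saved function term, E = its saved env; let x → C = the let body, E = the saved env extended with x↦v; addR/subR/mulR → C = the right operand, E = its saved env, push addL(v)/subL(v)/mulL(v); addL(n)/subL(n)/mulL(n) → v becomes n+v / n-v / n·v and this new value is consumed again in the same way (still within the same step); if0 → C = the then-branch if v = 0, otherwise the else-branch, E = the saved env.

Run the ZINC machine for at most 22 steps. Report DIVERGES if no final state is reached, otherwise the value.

Answer: DIVERGES (no final state within 22 steps)

Execution trace:
[0] ⟨C=(4 - ((λx. (x x)) (λx. (x x)))); E=∅; A=∅; R=∅⟩
[1] ⟨C=4; E=∅; A=∅; R=[subR]⟩
[2] ⟨C=((λx. (x x)) (λx. (x x))); E=∅; A=∅; R=[subL(4)]⟩
[3] ⟨C=(λx. (x x)); E=∅; A=∅; R=[app :: subL(4)]⟩
[4] ⟨C=(λx. (x x)); E=∅; A=[clo(λx. (x x), ∅)]; R=[subL(4)]⟩
[5] ⟨C=(x x); E={x↦clo(λx. (x x), ∅)}; A=∅; R=[subL(4)]⟩
[6] ⟨C=x; E={x↦clo(λx. (x x), ∅)}; A=∅; R=[app :: subL(4)]⟩
[7] ⟨C=x; E={x↦clo(λx. (x x), ∅)}; A=[clo(λx. (x x), ∅)]; R=[subL(4)]⟩
… configuration repeats with period 3 (steps 5–7 recur indefinitely) …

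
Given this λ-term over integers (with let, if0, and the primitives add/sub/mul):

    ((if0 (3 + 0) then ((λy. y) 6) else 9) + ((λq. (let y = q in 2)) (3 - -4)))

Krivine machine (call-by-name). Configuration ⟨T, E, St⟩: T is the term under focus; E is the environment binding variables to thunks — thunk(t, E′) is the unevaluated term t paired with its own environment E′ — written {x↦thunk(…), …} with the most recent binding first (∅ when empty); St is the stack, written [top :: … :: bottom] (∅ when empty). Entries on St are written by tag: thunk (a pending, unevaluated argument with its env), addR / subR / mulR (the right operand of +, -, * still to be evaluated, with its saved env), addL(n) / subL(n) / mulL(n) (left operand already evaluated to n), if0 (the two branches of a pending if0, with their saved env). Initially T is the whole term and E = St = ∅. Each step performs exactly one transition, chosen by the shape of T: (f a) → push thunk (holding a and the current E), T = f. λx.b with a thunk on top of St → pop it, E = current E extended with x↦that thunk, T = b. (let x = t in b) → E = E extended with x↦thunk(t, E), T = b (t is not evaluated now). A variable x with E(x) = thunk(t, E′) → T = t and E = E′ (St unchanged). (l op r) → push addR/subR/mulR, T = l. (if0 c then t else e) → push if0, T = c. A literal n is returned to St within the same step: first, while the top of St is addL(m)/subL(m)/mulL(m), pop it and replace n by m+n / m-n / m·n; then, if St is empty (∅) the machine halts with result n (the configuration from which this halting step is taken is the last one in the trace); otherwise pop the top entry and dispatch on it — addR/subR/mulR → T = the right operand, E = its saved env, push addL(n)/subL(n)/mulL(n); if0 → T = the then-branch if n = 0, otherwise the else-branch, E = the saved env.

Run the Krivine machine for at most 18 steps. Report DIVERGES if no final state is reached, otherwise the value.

Answer: 11

Execution trace:
0. ⟨T=((if0 (3 + 0) then ((λy. y) 6) else 9) + ((λq. (let y = q in 2)) (3 - -4))); E=∅; St=∅⟩
1. ⟨T=(if0 (3 + 0) then ((λy. y) 6) else 9); E=∅; St=[addR]⟩
2. ⟨T=(3 + 0); E=∅; St=[if0 :: addR]⟩
3. ⟨T=3; E=∅; St=[addR :: if0 :: addR]⟩
4. ⟨T=0; E=∅; St=[addL(3) :: if0 :: addR]⟩
5. ⟨T=9; E=∅; St=[addR]⟩
6. ⟨T=((λq. (let y = q in 2)) (3 - -4)); E=∅; St=[addL(9)]⟩
7. ⟨T=(λq. (let y = q in 2)); E=∅; St=[thunk :: addL(9)]⟩
8. ⟨T=(let y = q in 2); E={q↦thunk((3 - -4), ∅)}; St=[addL(9)]⟩
9. ⟨T=2; E={y↦thunk(q, {q↦thunk((3 - -4), ∅)}), q↦thunk((3 - -4), ∅)}; St=[addL(9)]⟩
→ final value 11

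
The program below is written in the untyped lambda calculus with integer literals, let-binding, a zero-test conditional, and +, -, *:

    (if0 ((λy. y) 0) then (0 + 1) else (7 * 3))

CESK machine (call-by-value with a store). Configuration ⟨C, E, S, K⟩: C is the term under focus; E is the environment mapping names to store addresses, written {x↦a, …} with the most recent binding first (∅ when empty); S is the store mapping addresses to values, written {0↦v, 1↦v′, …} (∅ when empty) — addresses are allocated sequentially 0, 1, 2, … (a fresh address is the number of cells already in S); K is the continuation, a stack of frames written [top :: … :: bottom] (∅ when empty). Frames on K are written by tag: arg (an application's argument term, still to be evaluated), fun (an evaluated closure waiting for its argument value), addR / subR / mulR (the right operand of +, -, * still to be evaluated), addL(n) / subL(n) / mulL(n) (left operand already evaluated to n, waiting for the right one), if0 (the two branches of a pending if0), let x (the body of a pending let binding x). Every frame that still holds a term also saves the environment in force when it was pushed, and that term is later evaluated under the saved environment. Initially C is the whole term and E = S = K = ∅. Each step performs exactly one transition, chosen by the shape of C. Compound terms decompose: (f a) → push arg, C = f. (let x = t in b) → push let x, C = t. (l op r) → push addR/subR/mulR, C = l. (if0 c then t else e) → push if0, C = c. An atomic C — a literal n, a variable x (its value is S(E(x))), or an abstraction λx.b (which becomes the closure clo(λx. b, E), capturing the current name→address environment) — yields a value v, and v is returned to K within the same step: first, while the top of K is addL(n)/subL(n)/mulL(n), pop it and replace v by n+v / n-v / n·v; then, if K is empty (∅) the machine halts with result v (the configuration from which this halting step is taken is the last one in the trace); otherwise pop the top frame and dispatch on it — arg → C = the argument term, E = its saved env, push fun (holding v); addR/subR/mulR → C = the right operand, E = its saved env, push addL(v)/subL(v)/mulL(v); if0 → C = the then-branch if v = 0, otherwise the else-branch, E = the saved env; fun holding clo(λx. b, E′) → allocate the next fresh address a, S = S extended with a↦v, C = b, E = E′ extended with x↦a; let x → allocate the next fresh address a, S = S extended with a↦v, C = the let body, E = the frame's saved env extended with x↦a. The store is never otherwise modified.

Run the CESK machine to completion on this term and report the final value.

[0] [C=(if0 ((λy. y) 0) then (0 + 1) else (7 * 3)) | E=∅ | S=∅ | K=∅]
[1] [C=((λy. y) 0) | E=∅ | S=∅ | K=[if0]]
[2] [C=(λy. y) | E=∅ | S=∅ | K=[arg :: if0]]
[3] [C=0 | E=∅ | S=∅ | K=[fun :: if0]]
[4] [C=y | E={y↦0} | S={0↦0} | K=[if0]]
[5] [C=(0 + 1) | E=∅ | S={0↦0} | K=∅]
[6] [C=0 | E=∅ | S={0↦0} | K=[addR]]
[7] [C=1 | E=∅ | S={0↦0} | K=[addL(0)]]
→ final value 1

Answer: 1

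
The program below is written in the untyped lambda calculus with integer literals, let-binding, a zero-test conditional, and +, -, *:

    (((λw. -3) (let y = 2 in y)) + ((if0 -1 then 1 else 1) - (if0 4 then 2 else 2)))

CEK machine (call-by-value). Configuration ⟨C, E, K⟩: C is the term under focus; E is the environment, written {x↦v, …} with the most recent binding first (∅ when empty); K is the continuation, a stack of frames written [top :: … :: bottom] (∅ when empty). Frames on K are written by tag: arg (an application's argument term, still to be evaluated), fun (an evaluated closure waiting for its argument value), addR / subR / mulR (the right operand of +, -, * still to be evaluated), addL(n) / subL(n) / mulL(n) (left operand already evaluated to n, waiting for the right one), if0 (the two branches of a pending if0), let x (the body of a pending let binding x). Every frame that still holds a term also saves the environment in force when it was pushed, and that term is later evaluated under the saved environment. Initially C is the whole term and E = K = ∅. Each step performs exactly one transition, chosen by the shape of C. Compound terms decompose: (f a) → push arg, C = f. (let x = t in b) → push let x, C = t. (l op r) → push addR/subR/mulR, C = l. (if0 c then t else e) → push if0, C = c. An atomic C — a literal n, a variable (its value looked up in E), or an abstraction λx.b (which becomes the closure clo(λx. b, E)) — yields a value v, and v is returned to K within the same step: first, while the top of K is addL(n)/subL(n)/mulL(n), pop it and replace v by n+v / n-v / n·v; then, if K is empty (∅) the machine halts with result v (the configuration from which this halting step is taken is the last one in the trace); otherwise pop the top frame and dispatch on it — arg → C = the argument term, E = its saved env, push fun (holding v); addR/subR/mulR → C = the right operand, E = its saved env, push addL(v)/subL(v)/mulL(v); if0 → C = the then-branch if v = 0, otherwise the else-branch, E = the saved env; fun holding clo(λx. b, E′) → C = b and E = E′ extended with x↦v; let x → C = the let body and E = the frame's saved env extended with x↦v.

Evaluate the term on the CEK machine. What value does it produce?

Answer: -4

Machine steps:
t=0: <C=(((λw. -3) (let y = 2 in y)) + ((if0 -1 then 1 else 1) - (if0 4 then 2 else 2))), E=∅, K=∅>
t=1: <C=((λw. -3) (let y = 2 in y)), E=∅, K=[addR]>
t=2: <C=(λw. -3), E=∅, K=[arg :: addR]>
t=3: <C=(let y = 2 in y), E=∅, K=[fun :: addR]>
t=4: <C=2, E=∅, K=[let y :: fun :: addR]>
t=5: <C=y, E={y↦2}, K=[fun :: addR]>
t=6: <C=-3, E={w↦2}, K=[addR]>
t=7: <C=((if0 -1 then 1 else 1) - (if0 4 then 2 else 2)), E=∅, K=[addL(-3)]>
t=8: <C=(if0 -1 then 1 else 1), E=∅, K=[subR :: addL(-3)]>
t=9: <C=-1, E=∅, K=[if0 :: subR :: addL(-3)]>
t=10: <C=1, E=∅, K=[subR :: addL(-3)]>
t=11: <C=(if0 4 then 2 else 2), E=∅, K=[subL(1) :: addL(-3)]>
t=12: <C=4, E=∅, K=[if0 :: subL(1) :: addL(-3)]>
t=13: <C=2, E=∅, K=[subL(1) :: addL(-3)]>
→ final value -4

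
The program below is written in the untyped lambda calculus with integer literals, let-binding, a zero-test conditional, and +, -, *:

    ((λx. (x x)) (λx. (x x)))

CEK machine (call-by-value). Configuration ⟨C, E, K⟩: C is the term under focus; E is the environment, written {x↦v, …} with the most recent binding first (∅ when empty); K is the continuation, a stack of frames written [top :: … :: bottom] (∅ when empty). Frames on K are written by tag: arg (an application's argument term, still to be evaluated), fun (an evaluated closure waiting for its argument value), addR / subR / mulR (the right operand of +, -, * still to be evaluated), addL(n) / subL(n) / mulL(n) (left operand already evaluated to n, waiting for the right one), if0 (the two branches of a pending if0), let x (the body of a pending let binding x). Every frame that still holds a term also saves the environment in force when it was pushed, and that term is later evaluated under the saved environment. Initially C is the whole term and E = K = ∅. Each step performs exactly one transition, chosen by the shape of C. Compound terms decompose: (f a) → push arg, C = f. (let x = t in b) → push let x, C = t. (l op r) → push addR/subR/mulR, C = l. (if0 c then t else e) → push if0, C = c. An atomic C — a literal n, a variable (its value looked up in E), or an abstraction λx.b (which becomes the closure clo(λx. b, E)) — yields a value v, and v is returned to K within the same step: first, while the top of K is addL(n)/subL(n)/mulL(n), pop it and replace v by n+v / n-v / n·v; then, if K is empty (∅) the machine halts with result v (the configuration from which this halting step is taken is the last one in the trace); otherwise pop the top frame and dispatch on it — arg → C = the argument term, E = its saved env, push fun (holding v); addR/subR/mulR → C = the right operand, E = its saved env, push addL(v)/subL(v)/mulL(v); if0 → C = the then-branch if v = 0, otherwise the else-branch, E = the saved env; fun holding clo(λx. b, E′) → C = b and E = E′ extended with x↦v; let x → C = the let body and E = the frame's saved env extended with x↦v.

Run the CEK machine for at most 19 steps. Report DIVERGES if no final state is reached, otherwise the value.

[0] <C=((λx. (x x)) (λx. (x x))), E=∅, K=∅>
[1] <C=(λx. (x x)), E=∅, K=[arg]>
[2] <C=(λx. (x x)), E=∅, K=[fun]>
[3] <C=(x x), E={x↦clo(λx. (x x), ∅)}, K=∅>
[4] <C=x, E={x↦clo(λx. (x x), ∅)}, K=[arg]>
[5] <C=x, E={x↦clo(λx. (x x), ∅)}, K=[fun]>
… configuration repeats with period 3 (steps 3–5 recur indefinitely) …

Answer: DIVERGES (no final state within 19 steps)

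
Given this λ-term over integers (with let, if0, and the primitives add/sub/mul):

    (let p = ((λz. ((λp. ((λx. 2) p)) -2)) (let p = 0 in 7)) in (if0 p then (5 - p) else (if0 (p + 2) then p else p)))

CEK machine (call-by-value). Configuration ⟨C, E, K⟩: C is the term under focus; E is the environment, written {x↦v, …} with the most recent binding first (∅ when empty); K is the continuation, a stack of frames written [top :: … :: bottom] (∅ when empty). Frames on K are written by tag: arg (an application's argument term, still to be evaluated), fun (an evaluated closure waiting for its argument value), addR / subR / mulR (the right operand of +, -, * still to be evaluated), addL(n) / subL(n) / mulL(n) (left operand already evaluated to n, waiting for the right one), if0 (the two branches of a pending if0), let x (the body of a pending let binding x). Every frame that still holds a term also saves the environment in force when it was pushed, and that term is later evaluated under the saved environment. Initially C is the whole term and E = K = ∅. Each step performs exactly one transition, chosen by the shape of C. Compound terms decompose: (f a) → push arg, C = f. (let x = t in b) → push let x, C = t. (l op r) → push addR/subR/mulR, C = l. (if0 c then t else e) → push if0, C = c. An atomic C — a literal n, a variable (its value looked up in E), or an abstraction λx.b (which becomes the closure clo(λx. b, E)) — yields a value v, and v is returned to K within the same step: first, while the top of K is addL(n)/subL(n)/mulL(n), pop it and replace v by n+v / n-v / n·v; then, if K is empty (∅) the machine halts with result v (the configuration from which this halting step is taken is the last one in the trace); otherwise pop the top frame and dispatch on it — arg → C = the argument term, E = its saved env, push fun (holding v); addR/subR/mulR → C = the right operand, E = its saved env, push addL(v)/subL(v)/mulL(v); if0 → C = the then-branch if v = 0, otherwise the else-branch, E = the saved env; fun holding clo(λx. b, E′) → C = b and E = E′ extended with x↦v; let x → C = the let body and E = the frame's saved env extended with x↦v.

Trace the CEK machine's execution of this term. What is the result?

Answer: 2

Execution trace:
0. ⟨C=(let p = ((λz. ((λp. ((λx. 2) p)) -2)) (let p = 0 in 7)) in (if0 p then (5 - p) else (if0 (p + 2) then p else p))); E=∅; K=∅⟩
1. ⟨C=((λz. ((λp. ((λx. 2) p)) -2)) (let p = 0 in 7)); E=∅; K=[let p]⟩
2. ⟨C=(λz. ((λp. ((λx. 2) p)) -2)); E=∅; K=[arg :: let p]⟩
3. ⟨C=(let p = 0 in 7); E=∅; K=[fun :: let p]⟩
4. ⟨C=0; E=∅; K=[let p :: fun :: let p]⟩
5. ⟨C=7; E={p↦0}; K=[fun :: let p]⟩
6. ⟨C=((λp. ((λx. 2) p)) -2); E={z↦7}; K=[let p]⟩
7. ⟨C=(λp. ((λx. 2) p)); E={z↦7}; K=[arg :: let p]⟩
8. ⟨C=-2; E={z↦7}; K=[fun :: let p]⟩
9. ⟨C=((λx. 2) p); E={p↦-2, z↦7}; K=[let p]⟩
10. ⟨C=(λx. 2); E={p↦-2, z↦7}; K=[arg :: let p]⟩
11. ⟨C=p; E={p↦-2, z↦7}; K=[fun :: let p]⟩
12. ⟨C=2; E={x↦-2, p↦-2, z↦7}; K=[let p]⟩
13. ⟨C=(if0 p then (5 - p) else (if0 (p + 2) then p else p)); E={p↦2}; K=∅⟩
14. ⟨C=p; E={p↦2}; K=[if0]⟩
15. ⟨C=(if0 (p + 2) then p else p); E={p↦2}; K=∅⟩
16. ⟨C=(p + 2); E={p↦2}; K=[if0]⟩
17. ⟨C=p; E={p↦2}; K=[addR :: if0]⟩
18. ⟨C=2; E={p↦2}; K=[addL(2) :: if0]⟩
19. ⟨C=p; E={p↦2}; K=∅⟩
→ final value 2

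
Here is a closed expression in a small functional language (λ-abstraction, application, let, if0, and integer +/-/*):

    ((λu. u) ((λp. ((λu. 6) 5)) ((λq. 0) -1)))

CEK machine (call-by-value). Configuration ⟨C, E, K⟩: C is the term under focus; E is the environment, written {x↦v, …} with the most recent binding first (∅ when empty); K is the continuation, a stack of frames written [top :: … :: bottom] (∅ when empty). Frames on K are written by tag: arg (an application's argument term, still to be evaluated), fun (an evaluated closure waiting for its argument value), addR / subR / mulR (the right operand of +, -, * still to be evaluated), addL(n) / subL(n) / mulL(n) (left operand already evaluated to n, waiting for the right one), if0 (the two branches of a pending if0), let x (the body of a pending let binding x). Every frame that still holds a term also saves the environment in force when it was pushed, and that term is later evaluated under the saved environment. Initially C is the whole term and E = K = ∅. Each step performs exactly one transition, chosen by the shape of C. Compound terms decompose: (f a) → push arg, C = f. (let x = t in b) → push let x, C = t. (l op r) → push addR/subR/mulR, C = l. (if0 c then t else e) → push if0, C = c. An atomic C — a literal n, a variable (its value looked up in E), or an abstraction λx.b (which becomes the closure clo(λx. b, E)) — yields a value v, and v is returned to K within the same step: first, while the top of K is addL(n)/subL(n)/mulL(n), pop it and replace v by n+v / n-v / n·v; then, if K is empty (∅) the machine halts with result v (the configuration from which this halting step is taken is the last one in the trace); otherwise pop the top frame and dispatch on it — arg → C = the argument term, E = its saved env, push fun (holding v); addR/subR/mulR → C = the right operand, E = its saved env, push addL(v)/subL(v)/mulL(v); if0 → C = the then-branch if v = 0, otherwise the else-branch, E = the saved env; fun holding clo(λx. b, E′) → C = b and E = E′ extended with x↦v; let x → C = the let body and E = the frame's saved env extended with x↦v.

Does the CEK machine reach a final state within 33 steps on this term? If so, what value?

Answer: 6

Execution trace:
step 0: ⟨C=((λu. u) ((λp. ((λu. 6) 5)) ((λq. 0) -1))); E=∅; K=∅⟩
step 1: ⟨C=(λu. u); E=∅; K=[arg]⟩
step 2: ⟨C=((λp. ((λu. 6) 5)) ((λq. 0) -1)); E=∅; K=[fun]⟩
step 3: ⟨C=(λp. ((λu. 6) 5)); E=∅; K=[arg :: fun]⟩
step 4: ⟨C=((λq. 0) -1); E=∅; K=[fun :: fun]⟩
step 5: ⟨C=(λq. 0); E=∅; K=[arg :: fun :: fun]⟩
step 6: ⟨C=-1; E=∅; K=[fun :: fun :: fun]⟩
step 7: ⟨C=0; E={q↦-1}; K=[fun :: fun]⟩
step 8: ⟨C=((λu. 6) 5); E={p↦0}; K=[fun]⟩
step 9: ⟨C=(λu. 6); E={p↦0}; K=[arg :: fun]⟩
step 10: ⟨C=5; E={p↦0}; K=[fun :: fun]⟩
step 11: ⟨C=6; E={u↦5, p↦0}; K=[fun]⟩
step 12: ⟨C=u; E={u↦6}; K=∅⟩
→ final value 6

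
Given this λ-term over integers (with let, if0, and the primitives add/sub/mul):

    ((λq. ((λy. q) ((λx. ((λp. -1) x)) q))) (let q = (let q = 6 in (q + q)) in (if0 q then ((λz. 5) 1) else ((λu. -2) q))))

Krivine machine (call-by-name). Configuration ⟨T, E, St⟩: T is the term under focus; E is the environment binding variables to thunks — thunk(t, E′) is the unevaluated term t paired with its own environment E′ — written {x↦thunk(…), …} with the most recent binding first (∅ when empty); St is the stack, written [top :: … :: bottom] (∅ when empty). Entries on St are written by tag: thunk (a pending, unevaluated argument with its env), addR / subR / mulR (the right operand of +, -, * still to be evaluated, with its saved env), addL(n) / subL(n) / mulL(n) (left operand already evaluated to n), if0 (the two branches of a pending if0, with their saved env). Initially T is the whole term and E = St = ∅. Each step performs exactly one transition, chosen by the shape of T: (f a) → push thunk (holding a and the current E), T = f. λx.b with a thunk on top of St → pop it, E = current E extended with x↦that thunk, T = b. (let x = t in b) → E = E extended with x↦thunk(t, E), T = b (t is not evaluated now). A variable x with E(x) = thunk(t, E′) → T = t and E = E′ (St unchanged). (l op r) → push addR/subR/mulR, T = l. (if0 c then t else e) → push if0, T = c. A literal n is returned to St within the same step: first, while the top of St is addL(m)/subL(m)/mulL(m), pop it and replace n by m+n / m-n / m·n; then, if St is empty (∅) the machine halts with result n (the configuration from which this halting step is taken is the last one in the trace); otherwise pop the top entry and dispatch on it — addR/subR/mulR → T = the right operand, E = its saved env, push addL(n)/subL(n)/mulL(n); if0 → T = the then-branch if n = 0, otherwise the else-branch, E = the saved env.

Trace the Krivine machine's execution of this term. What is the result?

Answer: -2

Machine steps:
[0] [T=((λq. ((λy. q) ((λx. ((λp. -1) x)) q))) (let q = (let q = 6 in (q + q)) in (if0 q then ((λz. 5) 1) else ((λu. -2) q)))) | E=∅ | St=∅]
[1] [T=(λq. ((λy. q) ((λx. ((λp. -1) x)) q))) | E=∅ | St=[thunk]]
[2] [T=((λy. q) ((λx. ((λp. -1) x)) q)) | E={q↦thunk((let q = (let q = 6 in (q + q)) in (if0 q then ((λz. 5) 1) else ((λu. -2) q))), ∅)} | St=∅]
[3] [T=(λy. q) | E={q↦thunk((let q = (let q = 6 in (q + q)) in (if0 q then ((λz. 5) 1) else ((λu. -2) q))), ∅)} | St=[thunk]]
[4] [T=q | E={y↦thunk(((λx. ((λp. -1) x)) q), {q↦thunk((let q = (let q = 6 in (q + q)) in (if0 q then ((λz. 5) 1) else ((λu. -2) q))), ∅)}), q↦thunk((let q = (let q = 6 in (q + q)) in (if0 q then ((λz. 5) 1) else ((λu. -2) q))), ∅)} | St=∅]
[5] [T=(let q = (let q = 6 in (q + q)) in (if0 q then ((λz. 5) 1) else ((λu. -2) q))) | E=∅ | St=∅]
[6] [T=(if0 q then ((λz. 5) 1) else ((λu. -2) q)) | E={q↦thunk((let q = 6 in (q + q)), ∅)} | St=∅]
[7] [T=q | E={q↦thunk((let q = 6 in (q + q)), ∅)} | St=[if0]]
[8] [T=(let q = 6 in (q + q)) | E=∅ | St=[if0]]
[9] [T=(q + q) | E={q↦thunk(6, ∅)} | St=[if0]]
[10] [T=q | E={q↦thunk(6, ∅)} | St=[addR :: if0]]
[11] [T=6 | E=∅ | St=[addR :: if0]]
[12] [T=q | E={q↦thunk(6, ∅)} | St=[addL(6) :: if0]]
[13] [T=6 | E=∅ | St=[addL(6) :: if0]]
[14] [T=((λu. -2) q) | E={q↦thunk((let q = 6 in (q + q)), ∅)} | St=∅]
[15] [T=(λu. -2) | E={q↦thunk((let q = 6 in (q + q)), ∅)} | St=[thunk]]
[16] [T=-2 | E={u↦thunk(q, {q↦thunk((let q = 6 in (q + q)), ∅)}), q↦thunk((let q = 6 in (q + q)), ∅)} | St=∅]
→ final value -2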